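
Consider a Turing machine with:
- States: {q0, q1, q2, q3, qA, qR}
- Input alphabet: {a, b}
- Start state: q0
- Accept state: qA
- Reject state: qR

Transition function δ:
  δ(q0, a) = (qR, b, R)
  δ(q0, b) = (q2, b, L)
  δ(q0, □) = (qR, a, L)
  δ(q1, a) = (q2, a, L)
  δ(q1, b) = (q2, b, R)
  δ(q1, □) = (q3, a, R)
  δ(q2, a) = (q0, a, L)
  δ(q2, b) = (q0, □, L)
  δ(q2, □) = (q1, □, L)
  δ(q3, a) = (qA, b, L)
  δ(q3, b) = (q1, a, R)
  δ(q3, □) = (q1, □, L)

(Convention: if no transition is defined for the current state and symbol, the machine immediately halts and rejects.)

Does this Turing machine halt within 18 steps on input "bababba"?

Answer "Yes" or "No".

Execution trace:
Initial: [q0]bababba
Step 1: δ(q0, b) = (q2, b, L) → [q2]□bababba
Step 2: δ(q2, □) = (q1, □, L) → [q1]□□bababba
Step 3: δ(q1, □) = (q3, a, R) → a[q3]□bababba
Step 4: δ(q3, □) = (q1, □, L) → [q1]a□bababba
Step 5: δ(q1, a) = (q2, a, L) → [q2]□a□bababba
Step 6: δ(q2, □) = (q1, □, L) → [q1]□□a□bababba
Step 7: δ(q1, □) = (q3, a, R) → a[q3]□a□bababba
Step 8: δ(q3, □) = (q1, □, L) → [q1]a□a□bababba
Step 9: δ(q1, a) = (q2, a, L) → [q2]□a□a□bababba
Step 10: δ(q2, □) = (q1, □, L) → [q1]□□a□a□bababba
Step 11: δ(q1, □) = (q3, a, R) → a[q3]□a□a□bababba
Step 12: δ(q3, □) = (q1, □, L) → [q1]a□a□a□bababba
Step 13: δ(q1, a) = (q2, a, L) → [q2]□a□a□a□bababba
Step 14: δ(q2, □) = (q1, □, L) → [q1]□□a□a□a□bababba
Step 15: δ(q1, □) = (q3, a, R) → a[q3]□a□a□a□bababba
Step 16: δ(q3, □) = (q1, □, L) → [q1]a□a□a□a□bababba
Step 17: δ(q1, a) = (q2, a, L) → [q2]□a□a□a□a□bababba
Step 18: δ(q2, □) = (q1, □, L) → [q1]□□a□a□a□a□bababba

The machine has not reached a halting state after 18 steps.
The machine did not halt within the 18-step bound.

Answer: No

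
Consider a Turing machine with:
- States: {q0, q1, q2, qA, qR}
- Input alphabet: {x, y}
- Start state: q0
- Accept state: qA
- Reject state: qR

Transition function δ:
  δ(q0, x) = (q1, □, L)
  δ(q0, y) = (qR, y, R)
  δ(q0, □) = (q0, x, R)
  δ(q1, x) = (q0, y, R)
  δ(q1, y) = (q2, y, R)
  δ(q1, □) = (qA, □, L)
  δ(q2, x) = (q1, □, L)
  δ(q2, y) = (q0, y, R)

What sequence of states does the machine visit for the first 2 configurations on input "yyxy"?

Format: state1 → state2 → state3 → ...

Execution trace:
Initial: [q0]yyxy
Step 1: δ(q0, y) = (qR, y, R) → y[qR]yxy

The machine reaches the reject state qR and halts.

State sequence: q0 → qR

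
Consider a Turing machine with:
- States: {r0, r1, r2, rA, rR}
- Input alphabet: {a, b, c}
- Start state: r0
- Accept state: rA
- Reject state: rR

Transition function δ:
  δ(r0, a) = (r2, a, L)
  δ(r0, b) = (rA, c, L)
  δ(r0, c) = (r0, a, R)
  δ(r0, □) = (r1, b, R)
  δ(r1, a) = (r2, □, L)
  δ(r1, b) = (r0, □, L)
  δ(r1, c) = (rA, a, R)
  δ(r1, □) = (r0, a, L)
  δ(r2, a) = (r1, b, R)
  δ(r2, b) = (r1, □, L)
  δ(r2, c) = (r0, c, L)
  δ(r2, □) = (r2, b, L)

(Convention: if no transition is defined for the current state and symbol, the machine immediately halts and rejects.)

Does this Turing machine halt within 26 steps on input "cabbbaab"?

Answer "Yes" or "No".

Execution trace:
Initial: [r0]cabbbaab
Step 1: δ(r0, c) = (r0, a, R) → a[r0]abbbaab
Step 2: δ(r0, a) = (r2, a, L) → [r2]aabbbaab
Step 3: δ(r2, a) = (r1, b, R) → b[r1]abbbaab
Step 4: δ(r1, a) = (r2, □, L) → [r2]b□bbbaab
Step 5: δ(r2, b) = (r1, □, L) → [r1]□□□bbbaab
Step 6: δ(r1, □) = (r0, a, L) → [r0]□a□□bbbaab
Step 7: δ(r0, □) = (r1, b, R) → b[r1]a□□bbbaab
Step 8: δ(r1, a) = (r2, □, L) → [r2]b□□□bbbaab
Step 9: δ(r2, b) = (r1, □, L) → [r1]□□□□□bbbaab
Step 10: δ(r1, □) = (r0, a, L) → [r0]□a□□□□bbbaab
Step 11: δ(r0, □) = (r1, b, R) → b[r1]a□□□□bbbaab
Step 12: δ(r1, a) = (r2, □, L) → [r2]b□□□□□bbbaab
Step 13: δ(r2, b) = (r1, □, L) → [r1]□□□□□□□bbbaab
Step 14: δ(r1, □) = (r0, a, L) → [r0]□a□□□□□□bbbaab
Step 15: δ(r0, □) = (r1, b, R) → b[r1]a□□□□□□bbbaab
Step 16: δ(r1, a) = (r2, □, L) → [r2]b□□□□□□□bbbaab
Step 17: δ(r2, b) = (r1, □, L) → [r1]□□□□□□□□□bbbaab
Step 18: δ(r1, □) = (r0, a, L) → [r0]□a□□□□□□□□bbbaab
Step 19: δ(r0, □) = (r1, b, R) → b[r1]a□□□□□□□□bbbaab
Step 20: δ(r1, a) = (r2, □, L) → [r2]b□□□□□□□□□bbbaab
Step 21: δ(r2, b) = (r1, □, L) → [r1]□□□□□□□□□□□bbbaab
Step 22: δ(r1, □) = (r0, a, L) → [r0]□a□□□□□□□□□□bbbaab
Step 23: δ(r0, □) = (r1, b, R) → b[r1]a□□□□□□□□□□bbbaab
Step 24: δ(r1, a) = (r2, □, L) → [r2]b□□□□□□□□□□□bbbaab
Step 25: δ(r2, b) = (r1, □, L) → [r1]□□□□□□□□□□□□□bbbaab
Step 26: δ(r1, □) = (r0, a, L) → [r0]□a□□□□□□□□□□□□bbbaab

The machine has not reached a halting state after 26 steps.
The machine did not halt within the 26-step bound.

Answer: No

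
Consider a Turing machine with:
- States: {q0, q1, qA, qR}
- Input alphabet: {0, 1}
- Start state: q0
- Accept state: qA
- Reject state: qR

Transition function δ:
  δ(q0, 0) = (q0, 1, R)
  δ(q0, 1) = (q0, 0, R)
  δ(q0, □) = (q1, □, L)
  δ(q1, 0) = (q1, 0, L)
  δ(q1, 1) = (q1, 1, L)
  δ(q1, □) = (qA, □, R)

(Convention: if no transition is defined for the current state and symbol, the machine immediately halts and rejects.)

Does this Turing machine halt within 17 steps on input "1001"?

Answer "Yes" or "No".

Execution trace:
Initial: [q0]1001
Step 1: δ(q0, 1) = (q0, 0, R) → 0[q0]001
Step 2: δ(q0, 0) = (q0, 1, R) → 01[q0]01
Step 3: δ(q0, 0) = (q0, 1, R) → 011[q0]1
Step 4: δ(q0, 1) = (q0, 0, R) → 0110[q0]□
Step 5: δ(q0, □) = (q1, □, L) → 011[q1]0□
Step 6: δ(q1, 0) = (q1, 0, L) → 01[q1]10□
Step 7: δ(q1, 1) = (q1, 1, L) → 0[q1]110□
Step 8: δ(q1, 1) = (q1, 1, L) → [q1]0110□
Step 9: δ(q1, 0) = (q1, 0, L) → [q1]□0110□
Step 10: δ(q1, □) = (qA, □, R) → □[qA]0110□

The machine reaches the accept state qA and halts.
The machine halted after 10 steps (within the 17-step bound).

Answer: Yes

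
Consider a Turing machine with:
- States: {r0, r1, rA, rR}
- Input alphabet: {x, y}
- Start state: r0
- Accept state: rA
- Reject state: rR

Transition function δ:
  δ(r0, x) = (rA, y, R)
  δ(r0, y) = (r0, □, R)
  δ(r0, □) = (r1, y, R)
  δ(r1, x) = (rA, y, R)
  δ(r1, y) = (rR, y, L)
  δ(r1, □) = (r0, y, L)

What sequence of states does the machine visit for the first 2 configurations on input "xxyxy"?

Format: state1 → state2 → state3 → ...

Execution trace:
Initial: [r0]xxyxy
Step 1: δ(r0, x) = (rA, y, R) → y[rA]xyxy

The machine reaches the accept state rA and halts.

State sequence: r0 → rA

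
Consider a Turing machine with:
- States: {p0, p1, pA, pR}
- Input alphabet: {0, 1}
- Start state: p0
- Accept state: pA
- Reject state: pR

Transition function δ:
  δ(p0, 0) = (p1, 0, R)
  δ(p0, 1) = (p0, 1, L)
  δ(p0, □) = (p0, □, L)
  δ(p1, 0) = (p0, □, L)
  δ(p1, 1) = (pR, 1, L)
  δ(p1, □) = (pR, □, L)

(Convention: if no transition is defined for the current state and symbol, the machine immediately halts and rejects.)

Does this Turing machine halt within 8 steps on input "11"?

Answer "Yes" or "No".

Execution trace:
Initial: [p0]11
Step 1: δ(p0, 1) = (p0, 1, L) → [p0]□11
Step 2: δ(p0, □) = (p0, □, L) → [p0]□□11
Step 3: δ(p0, □) = (p0, □, L) → [p0]□□□11
Step 4: δ(p0, □) = (p0, □, L) → [p0]□□□□11
Step 5: δ(p0, □) = (p0, □, L) → [p0]□□□□□11
Step 6: δ(p0, □) = (p0, □, L) → [p0]□□□□□□11
Step 7: δ(p0, □) = (p0, □, L) → [p0]□□□□□□□11
Step 8: δ(p0, □) = (p0, □, L) → [p0]□□□□□□□□11

The machine has not reached a halting state after 8 steps.
The machine did not halt within the 8-step bound.

Answer: No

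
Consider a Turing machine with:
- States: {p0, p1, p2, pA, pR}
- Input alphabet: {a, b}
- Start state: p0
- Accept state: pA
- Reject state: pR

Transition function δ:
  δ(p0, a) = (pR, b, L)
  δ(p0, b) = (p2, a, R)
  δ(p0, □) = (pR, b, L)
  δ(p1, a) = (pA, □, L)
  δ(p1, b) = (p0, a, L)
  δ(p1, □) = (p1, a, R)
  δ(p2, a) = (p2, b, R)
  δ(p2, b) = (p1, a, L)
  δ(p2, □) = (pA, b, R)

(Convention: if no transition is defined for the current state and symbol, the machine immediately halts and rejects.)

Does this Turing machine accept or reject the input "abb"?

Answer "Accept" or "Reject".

Execution trace:
Initial: [p0]abb
Step 1: δ(p0, a) = (pR, b, L) → [pR]□bbb

The machine reaches the reject state pR and halts.

Answer: Reject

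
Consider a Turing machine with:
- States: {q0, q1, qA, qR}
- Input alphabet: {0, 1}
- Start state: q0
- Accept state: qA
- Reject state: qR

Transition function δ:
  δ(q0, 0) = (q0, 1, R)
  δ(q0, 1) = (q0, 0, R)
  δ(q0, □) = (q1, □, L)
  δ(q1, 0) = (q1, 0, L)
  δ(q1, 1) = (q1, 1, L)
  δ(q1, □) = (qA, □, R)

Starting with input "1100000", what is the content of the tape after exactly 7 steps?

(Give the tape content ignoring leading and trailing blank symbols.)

Execution trace:
Initial: [q0]1100000
Step 1: δ(q0, 1) = (q0, 0, R) → 0[q0]100000
Step 2: δ(q0, 1) = (q0, 0, R) → 00[q0]00000
Step 3: δ(q0, 0) = (q0, 1, R) → 001[q0]0000
Step 4: δ(q0, 0) = (q0, 1, R) → 0011[q0]000
Step 5: δ(q0, 0) = (q0, 1, R) → 00111[q0]00
Step 6: δ(q0, 0) = (q0, 1, R) → 001111[q0]0
Step 7: δ(q0, 0) = (q0, 1, R) → 0011111[q0]□

After 7 steps, the tape (ignoring leading/trailing blanks) is: 0011111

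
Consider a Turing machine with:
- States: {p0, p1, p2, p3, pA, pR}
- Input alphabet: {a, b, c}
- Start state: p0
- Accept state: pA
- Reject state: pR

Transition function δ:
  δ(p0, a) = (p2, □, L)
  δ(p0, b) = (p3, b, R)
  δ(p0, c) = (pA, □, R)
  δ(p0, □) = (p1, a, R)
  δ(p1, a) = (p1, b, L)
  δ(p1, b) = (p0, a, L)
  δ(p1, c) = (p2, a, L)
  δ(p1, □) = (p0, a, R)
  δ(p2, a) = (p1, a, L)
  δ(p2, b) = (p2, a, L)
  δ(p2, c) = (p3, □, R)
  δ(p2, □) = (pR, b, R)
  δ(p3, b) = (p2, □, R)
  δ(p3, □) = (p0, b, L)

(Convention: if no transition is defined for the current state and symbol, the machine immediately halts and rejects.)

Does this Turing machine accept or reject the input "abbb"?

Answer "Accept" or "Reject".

Execution trace:
Initial: [p0]abbb
Step 1: δ(p0, a) = (p2, □, L) → [p2]□□bbb
Step 2: δ(p2, □) = (pR, b, R) → b[pR]□bbb

The machine reaches the reject state pR and halts.

Answer: Reject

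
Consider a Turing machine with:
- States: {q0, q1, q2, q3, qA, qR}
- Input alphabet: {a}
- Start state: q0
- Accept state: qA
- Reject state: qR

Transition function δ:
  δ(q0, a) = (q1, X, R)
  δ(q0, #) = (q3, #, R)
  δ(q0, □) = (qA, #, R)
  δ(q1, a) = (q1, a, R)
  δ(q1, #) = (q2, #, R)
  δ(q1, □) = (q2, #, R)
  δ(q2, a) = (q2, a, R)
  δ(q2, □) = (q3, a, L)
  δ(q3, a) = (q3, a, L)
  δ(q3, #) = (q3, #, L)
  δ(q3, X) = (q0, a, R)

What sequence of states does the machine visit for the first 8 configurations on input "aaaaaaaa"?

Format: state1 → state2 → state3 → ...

Execution trace:
Initial: [q0]aaaaaaaa
Step 1: δ(q0, a) = (q1, X, R) → X[q1]aaaaaaa
Step 2: δ(q1, a) = (q1, a, R) → Xa[q1]aaaaaa
Step 3: δ(q1, a) = (q1, a, R) → Xaa[q1]aaaaa
Step 4: δ(q1, a) = (q1, a, R) → Xaaa[q1]aaaa
Step 5: δ(q1, a) = (q1, a, R) → Xaaaa[q1]aaa
Step 6: δ(q1, a) = (q1, a, R) → Xaaaaa[q1]aa
Step 7: δ(q1, a) = (q1, a, R) → Xaaaaaa[q1]a

State sequence: q0 → q1 → q1 → q1 → q1 → q1 → q1 → q1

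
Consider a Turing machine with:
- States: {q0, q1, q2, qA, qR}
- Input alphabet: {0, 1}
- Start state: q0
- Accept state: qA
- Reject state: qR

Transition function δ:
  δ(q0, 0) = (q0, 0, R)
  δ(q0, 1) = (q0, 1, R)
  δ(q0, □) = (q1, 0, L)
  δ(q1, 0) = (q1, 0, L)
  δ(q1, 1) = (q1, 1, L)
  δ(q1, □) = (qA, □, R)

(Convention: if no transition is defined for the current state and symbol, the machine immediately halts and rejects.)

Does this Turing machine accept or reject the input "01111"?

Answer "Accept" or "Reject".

Execution trace:
Initial: [q0]01111
Step 1: δ(q0, 0) = (q0, 0, R) → 0[q0]1111
Step 2: δ(q0, 1) = (q0, 1, R) → 01[q0]111
Step 3: δ(q0, 1) = (q0, 1, R) → 011[q0]11
Step 4: δ(q0, 1) = (q0, 1, R) → 0111[q0]1
Step 5: δ(q0, 1) = (q0, 1, R) → 01111[q0]□
Step 6: δ(q0, □) = (q1, 0, L) → 0111[q1]10
Step 7: δ(q1, 1) = (q1, 1, L) → 011[q1]110
Step 8: δ(q1, 1) = (q1, 1, L) → 01[q1]1110
Step 9: δ(q1, 1) = (q1, 1, L) → 0[q1]11110
Step 10: δ(q1, 1) = (q1, 1, L) → [q1]011110
Step 11: δ(q1, 0) = (q1, 0, L) → [q1]□011110
Step 12: δ(q1, □) = (qA, □, R) → □[qA]011110

The machine reaches the accept state qA and halts.

Answer: Accept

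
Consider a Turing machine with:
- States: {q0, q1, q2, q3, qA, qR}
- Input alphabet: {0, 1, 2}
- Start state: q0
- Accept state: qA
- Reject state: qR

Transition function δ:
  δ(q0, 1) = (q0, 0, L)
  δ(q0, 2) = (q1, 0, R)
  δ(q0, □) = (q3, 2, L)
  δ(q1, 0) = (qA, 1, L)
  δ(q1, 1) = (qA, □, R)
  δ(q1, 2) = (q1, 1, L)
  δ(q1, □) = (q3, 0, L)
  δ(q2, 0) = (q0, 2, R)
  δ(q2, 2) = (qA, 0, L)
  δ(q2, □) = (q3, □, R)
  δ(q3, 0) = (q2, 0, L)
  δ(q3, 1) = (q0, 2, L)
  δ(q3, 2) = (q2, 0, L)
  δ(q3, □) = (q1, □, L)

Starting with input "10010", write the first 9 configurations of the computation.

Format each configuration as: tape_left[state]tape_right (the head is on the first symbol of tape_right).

Transitions applied:
Step 1: δ(q0, 1) = (q0, 0, L)
Step 2: δ(q0, □) = (q3, 2, L)
Step 3: δ(q3, □) = (q1, □, L)
Step 4: δ(q1, □) = (q3, 0, L)
Step 5: δ(q3, □) = (q1, □, L)
Step 6: δ(q1, □) = (q3, 0, L)
Step 7: δ(q3, □) = (q1, □, L)
Step 8: δ(q1, □) = (q3, 0, L)

The first 9 configurations are:
[q0]10010 ⊢ [q0]□00010 ⊢ [q3]□200010 ⊢ [q1]□□200010 ⊢ [q3]□0□200010 ⊢ [q1]□□0□200010 ⊢ [q3]□0□0□200010 ⊢ [q1]□□0□0□200010 ⊢ [q3]□0□0□0□200010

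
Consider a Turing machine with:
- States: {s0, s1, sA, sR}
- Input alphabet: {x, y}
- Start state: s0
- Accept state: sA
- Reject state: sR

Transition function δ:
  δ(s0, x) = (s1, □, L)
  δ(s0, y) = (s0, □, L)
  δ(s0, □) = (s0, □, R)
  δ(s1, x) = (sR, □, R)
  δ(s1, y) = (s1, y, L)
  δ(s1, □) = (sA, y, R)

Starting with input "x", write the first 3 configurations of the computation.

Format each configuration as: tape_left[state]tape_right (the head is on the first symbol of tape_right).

Transitions applied:
Step 1: δ(s0, x) = (s1, □, L)
Step 2: δ(s1, □) = (sA, y, R)

The first 3 configurations are:
[s0]x ⊢ [s1]□□ ⊢ y[sA]□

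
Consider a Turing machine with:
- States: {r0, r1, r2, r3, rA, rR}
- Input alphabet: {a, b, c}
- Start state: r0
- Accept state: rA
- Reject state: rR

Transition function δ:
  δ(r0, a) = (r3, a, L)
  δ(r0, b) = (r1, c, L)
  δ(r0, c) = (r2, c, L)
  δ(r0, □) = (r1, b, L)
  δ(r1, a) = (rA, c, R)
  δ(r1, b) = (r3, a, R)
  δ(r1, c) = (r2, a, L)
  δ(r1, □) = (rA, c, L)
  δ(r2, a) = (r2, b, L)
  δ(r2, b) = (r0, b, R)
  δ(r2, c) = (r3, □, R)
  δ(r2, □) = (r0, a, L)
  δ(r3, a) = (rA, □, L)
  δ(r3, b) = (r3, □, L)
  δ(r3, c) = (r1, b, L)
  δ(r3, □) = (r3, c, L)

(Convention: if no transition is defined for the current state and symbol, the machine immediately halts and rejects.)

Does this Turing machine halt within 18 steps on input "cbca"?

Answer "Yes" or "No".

Execution trace:
Initial: [r0]cbca
Step 1: δ(r0, c) = (r2, c, L) → [r2]□cbca
Step 2: δ(r2, □) = (r0, a, L) → [r0]□acbca
Step 3: δ(r0, □) = (r1, b, L) → [r1]□bacbca
Step 4: δ(r1, □) = (rA, c, L) → [rA]□cbacbca

The machine reaches the accept state rA and halts.
The machine halted after 4 steps (within the 18-step bound).

Answer: Yes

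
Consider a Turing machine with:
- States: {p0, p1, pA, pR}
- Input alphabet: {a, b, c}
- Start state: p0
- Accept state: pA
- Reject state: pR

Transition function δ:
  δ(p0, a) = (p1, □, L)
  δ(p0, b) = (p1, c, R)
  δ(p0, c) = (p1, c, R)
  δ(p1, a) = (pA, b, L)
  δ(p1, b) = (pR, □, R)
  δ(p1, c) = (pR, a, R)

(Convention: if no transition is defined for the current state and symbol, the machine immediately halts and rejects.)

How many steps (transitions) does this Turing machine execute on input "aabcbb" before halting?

Execution trace:
Initial: [p0]aabcbb
Step 1: δ(p0, a) = (p1, □, L) → [p1]□□abcbb

No transition is defined for δ(p1, □). By convention the machine halts and rejects.

The machine executed 1 step before halting.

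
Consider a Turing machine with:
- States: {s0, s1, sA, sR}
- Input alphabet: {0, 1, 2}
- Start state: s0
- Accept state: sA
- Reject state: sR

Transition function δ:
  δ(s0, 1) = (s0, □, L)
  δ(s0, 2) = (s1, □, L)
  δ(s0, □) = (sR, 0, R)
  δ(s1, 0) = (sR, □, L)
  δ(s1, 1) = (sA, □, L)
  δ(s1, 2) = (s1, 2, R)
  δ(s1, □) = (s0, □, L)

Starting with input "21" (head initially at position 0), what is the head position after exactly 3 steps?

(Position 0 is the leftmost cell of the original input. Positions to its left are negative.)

Execution trace (head position shown):
Step 0: [s0]21  (head at position 0)
Step 1: move left → [s1]□□1  (head at position -1)
Step 2: move left → [s0]□□□1  (head at position -2)
Step 3: move right → 0[sR]□□1  (head at position -1)

After 3 steps, the head is at position -1.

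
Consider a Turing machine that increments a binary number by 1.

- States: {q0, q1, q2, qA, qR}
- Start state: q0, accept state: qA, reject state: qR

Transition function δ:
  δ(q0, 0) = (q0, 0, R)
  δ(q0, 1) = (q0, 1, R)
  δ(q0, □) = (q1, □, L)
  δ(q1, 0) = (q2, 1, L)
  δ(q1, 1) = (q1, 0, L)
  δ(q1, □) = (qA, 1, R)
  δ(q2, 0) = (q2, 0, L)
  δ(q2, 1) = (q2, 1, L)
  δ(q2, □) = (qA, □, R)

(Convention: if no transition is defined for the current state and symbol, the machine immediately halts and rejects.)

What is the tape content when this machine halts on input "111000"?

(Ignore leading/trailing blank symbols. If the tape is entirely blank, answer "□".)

Execution trace:
Initial: [q0]111000
Step 1: δ(q0, 1) = (q0, 1, R) → 1[q0]11000
Step 2: δ(q0, 1) = (q0, 1, R) → 11[q0]1000
Step 3: δ(q0, 1) = (q0, 1, R) → 111[q0]000
Step 4: δ(q0, 0) = (q0, 0, R) → 1110[q0]00
Step 5: δ(q0, 0) = (q0, 0, R) → 11100[q0]0
Step 6: δ(q0, 0) = (q0, 0, R) → 111000[q0]□
Step 7: δ(q0, □) = (q1, □, L) → 11100[q1]0□
Step 8: δ(q1, 0) = (q2, 1, L) → 1110[q2]01□
Step 9: δ(q2, 0) = (q2, 0, L) → 111[q2]001□
Step 10: δ(q2, 0) = (q2, 0, L) → 11[q2]1001□
Step 11: δ(q2, 1) = (q2, 1, L) → 1[q2]11001□
Step 12: δ(q2, 1) = (q2, 1, L) → [q2]111001□
Step 13: δ(q2, 1) = (q2, 1, L) → [q2]□111001□
Step 14: δ(q2, □) = (qA, □, R) → □[qA]111001□

The machine reaches the accept state qA and halts.

Final tape (ignoring leading/trailing blanks): 111001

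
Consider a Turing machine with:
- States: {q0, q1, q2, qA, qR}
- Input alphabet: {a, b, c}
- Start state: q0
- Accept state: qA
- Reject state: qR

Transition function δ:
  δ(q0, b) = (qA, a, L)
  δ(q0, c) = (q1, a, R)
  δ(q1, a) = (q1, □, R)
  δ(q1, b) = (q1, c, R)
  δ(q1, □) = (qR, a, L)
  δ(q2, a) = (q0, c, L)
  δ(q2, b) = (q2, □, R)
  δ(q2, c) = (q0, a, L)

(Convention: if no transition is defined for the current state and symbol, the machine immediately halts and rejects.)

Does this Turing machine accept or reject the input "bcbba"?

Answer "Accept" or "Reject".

Execution trace:
Initial: [q0]bcbba
Step 1: δ(q0, b) = (qA, a, L) → [qA]□acbba

The machine reaches the accept state qA and halts.

Answer: Accept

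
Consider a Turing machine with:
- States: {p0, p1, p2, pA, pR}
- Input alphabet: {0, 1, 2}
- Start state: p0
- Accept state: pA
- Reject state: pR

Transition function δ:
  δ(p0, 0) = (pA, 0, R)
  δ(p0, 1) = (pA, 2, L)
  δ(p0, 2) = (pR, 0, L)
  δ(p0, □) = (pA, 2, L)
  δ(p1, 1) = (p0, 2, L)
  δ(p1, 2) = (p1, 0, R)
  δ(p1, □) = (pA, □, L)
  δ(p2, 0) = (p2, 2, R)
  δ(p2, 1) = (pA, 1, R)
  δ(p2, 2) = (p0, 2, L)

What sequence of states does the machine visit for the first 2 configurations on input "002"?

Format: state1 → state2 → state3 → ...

Execution trace:
Initial: [p0]002
Step 1: δ(p0, 0) = (pA, 0, R) → 0[pA]02

The machine reaches the accept state pA and halts.

State sequence: p0 → pA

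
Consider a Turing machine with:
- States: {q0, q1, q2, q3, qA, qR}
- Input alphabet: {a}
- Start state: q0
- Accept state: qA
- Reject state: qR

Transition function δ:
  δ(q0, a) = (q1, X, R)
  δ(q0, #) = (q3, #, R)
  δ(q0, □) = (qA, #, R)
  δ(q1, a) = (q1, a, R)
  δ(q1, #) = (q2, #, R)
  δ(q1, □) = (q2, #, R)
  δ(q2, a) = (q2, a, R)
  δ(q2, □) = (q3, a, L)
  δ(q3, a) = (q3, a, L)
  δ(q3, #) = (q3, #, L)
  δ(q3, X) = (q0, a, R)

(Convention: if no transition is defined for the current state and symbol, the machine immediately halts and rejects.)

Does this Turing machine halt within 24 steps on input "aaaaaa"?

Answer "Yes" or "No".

Execution trace:
Initial: [q0]aaaaaa
Step 1: δ(q0, a) = (q1, X, R) → X[q1]aaaaa
Step 2: δ(q1, a) = (q1, a, R) → Xa[q1]aaaa
Step 3: δ(q1, a) = (q1, a, R) → Xaa[q1]aaa
Step 4: δ(q1, a) = (q1, a, R) → Xaaa[q1]aa
Step 5: δ(q1, a) = (q1, a, R) → Xaaaa[q1]a
Step 6: δ(q1, a) = (q1, a, R) → Xaaaaa[q1]□
Step 7: δ(q1, □) = (q2, #, R) → Xaaaaa#[q2]□
Step 8: δ(q2, □) = (q3, a, L) → Xaaaaa[q3]#a
Step 9: δ(q3, #) = (q3, #, L) → Xaaaa[q3]a#a
Step 10: δ(q3, a) = (q3, a, L) → Xaaa[q3]aa#a
Step 11: δ(q3, a) = (q3, a, L) → Xaa[q3]aaa#a
Step 12: δ(q3, a) = (q3, a, L) → Xa[q3]aaaa#a
Step 13: δ(q3, a) = (q3, a, L) → X[q3]aaaaa#a
Step 14: δ(q3, a) = (q3, a, L) → [q3]Xaaaaa#a
Step 15: δ(q3, X) = (q0, a, R) → a[q0]aaaaa#a
Step 16: δ(q0, a) = (q1, X, R) → aX[q1]aaaa#a
Step 17: δ(q1, a) = (q1, a, R) → aXa[q1]aaa#a
Step 18: δ(q1, a) = (q1, a, R) → aXaa[q1]aa#a
Step 19: δ(q1, a) = (q1, a, R) → aXaaa[q1]a#a
Step 20: δ(q1, a) = (q1, a, R) → aXaaaa[q1]#a
Step 21: δ(q1, #) = (q2, #, R) → aXaaaa#[q2]a
Step 22: δ(q2, a) = (q2, a, R) → aXaaaa#a[q2]□
Step 23: δ(q2, □) = (q3, a, L) → aXaaaa#[q3]aa
Step 24: δ(q3, a) = (q3, a, L) → aXaaaa[q3]#aa

The machine has not reached a halting state after 24 steps.
The machine did not halt within the 24-step bound.

Answer: No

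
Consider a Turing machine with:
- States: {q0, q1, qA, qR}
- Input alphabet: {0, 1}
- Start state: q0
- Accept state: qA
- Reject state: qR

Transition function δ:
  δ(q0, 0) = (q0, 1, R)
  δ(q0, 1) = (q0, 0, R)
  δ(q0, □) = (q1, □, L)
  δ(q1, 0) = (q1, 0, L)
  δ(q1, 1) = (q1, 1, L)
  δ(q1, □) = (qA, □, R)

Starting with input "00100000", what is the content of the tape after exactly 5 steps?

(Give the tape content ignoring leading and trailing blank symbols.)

Execution trace:
Initial: [q0]00100000
Step 1: δ(q0, 0) = (q0, 1, R) → 1[q0]0100000
Step 2: δ(q0, 0) = (q0, 1, R) → 11[q0]100000
Step 3: δ(q0, 1) = (q0, 0, R) → 110[q0]00000
Step 4: δ(q0, 0) = (q0, 1, R) → 1101[q0]0000
Step 5: δ(q0, 0) = (q0, 1, R) → 11011[q0]000

After 5 steps, the tape (ignoring leading/trailing blanks) is: 11011000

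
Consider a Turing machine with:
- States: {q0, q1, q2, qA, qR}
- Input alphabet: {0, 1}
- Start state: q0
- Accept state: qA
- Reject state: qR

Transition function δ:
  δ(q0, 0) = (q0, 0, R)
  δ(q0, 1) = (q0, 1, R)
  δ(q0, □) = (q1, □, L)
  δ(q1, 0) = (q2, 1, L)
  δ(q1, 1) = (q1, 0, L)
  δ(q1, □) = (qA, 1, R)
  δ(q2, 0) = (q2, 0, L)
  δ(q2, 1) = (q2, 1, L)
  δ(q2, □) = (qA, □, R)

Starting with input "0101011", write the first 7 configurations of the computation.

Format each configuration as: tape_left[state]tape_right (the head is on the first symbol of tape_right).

Transitions applied:
Step 1: δ(q0, 0) = (q0, 0, R)
Step 2: δ(q0, 1) = (q0, 1, R)
Step 3: δ(q0, 0) = (q0, 0, R)
Step 4: δ(q0, 1) = (q0, 1, R)
Step 5: δ(q0, 0) = (q0, 0, R)
Step 6: δ(q0, 1) = (q0, 1, R)

The first 7 configurations are:
[q0]0101011 ⊢ 0[q0]101011 ⊢ 01[q0]01011 ⊢ 010[q0]1011 ⊢ 0101[q0]011 ⊢ 01010[q0]11 ⊢ 010101[q0]1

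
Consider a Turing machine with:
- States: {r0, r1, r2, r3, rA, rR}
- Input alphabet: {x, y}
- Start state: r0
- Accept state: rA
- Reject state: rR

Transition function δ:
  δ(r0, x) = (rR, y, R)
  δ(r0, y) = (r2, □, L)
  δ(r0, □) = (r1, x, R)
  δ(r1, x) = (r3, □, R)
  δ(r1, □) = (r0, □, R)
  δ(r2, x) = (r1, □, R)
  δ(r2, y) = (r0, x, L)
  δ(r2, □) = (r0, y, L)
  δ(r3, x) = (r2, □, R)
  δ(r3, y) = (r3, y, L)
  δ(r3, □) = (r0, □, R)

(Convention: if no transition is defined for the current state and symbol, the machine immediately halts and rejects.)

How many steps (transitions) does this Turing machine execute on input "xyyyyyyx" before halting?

Execution trace:
Initial: [r0]xyyyyyyx
Step 1: δ(r0, x) = (rR, y, R) → y[rR]yyyyyyx

The machine reaches the reject state rR and halts.

The machine executed 1 step before halting.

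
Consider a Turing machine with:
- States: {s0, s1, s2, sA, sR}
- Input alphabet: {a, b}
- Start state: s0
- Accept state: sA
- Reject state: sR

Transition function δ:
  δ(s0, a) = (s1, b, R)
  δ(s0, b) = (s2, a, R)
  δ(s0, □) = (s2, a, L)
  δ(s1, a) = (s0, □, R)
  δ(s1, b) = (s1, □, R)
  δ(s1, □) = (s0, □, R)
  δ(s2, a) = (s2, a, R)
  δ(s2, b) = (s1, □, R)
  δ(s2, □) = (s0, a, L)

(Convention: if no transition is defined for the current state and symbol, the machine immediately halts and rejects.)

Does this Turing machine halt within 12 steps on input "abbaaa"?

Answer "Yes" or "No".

Execution trace:
Initial: [s0]abbaaa
Step 1: δ(s0, a) = (s1, b, R) → b[s1]bbaaa
Step 2: δ(s1, b) = (s1, □, R) → b□[s1]baaa
Step 3: δ(s1, b) = (s1, □, R) → b□□[s1]aaa
Step 4: δ(s1, a) = (s0, □, R) → b□□□[s0]aa
Step 5: δ(s0, a) = (s1, b, R) → b□□□b[s1]a
Step 6: δ(s1, a) = (s0, □, R) → b□□□b□[s0]□
Step 7: δ(s0, □) = (s2, a, L) → b□□□b[s2]□a
Step 8: δ(s2, □) = (s0, a, L) → b□□□[s0]baa
Step 9: δ(s0, b) = (s2, a, R) → b□□□a[s2]aa
Step 10: δ(s2, a) = (s2, a, R) → b□□□aa[s2]a
Step 11: δ(s2, a) = (s2, a, R) → b□□□aaa[s2]□
Step 12: δ(s2, □) = (s0, a, L) → b□□□aa[s0]aa

The machine has not reached a halting state after 12 steps.
The machine did not halt within the 12-step bound.

Answer: No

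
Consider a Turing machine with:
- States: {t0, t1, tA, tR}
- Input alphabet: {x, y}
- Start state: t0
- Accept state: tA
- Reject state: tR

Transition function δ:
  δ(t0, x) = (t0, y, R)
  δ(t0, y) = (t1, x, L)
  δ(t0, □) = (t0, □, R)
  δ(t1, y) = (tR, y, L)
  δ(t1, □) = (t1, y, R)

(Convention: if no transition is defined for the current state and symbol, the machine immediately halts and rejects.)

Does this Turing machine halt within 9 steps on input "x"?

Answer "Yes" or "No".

Execution trace:
Initial: [t0]x
Step 1: δ(t0, x) = (t0, y, R) → y[t0]□
Step 2: δ(t0, □) = (t0, □, R) → y□[t0]□
Step 3: δ(t0, □) = (t0, □, R) → y□□[t0]□
Step 4: δ(t0, □) = (t0, □, R) → y□□□[t0]□
Step 5: δ(t0, □) = (t0, □, R) → y□□□□[t0]□
Step 6: δ(t0, □) = (t0, □, R) → y□□□□□[t0]□
Step 7: δ(t0, □) = (t0, □, R) → y□□□□□□[t0]□
Step 8: δ(t0, □) = (t0, □, R) → y□□□□□□□[t0]□
Step 9: δ(t0, □) = (t0, □, R) → y□□□□□□□□[t0]□

The machine has not reached a halting state after 9 steps.
The machine did not halt within the 9-step bound.

Answer: No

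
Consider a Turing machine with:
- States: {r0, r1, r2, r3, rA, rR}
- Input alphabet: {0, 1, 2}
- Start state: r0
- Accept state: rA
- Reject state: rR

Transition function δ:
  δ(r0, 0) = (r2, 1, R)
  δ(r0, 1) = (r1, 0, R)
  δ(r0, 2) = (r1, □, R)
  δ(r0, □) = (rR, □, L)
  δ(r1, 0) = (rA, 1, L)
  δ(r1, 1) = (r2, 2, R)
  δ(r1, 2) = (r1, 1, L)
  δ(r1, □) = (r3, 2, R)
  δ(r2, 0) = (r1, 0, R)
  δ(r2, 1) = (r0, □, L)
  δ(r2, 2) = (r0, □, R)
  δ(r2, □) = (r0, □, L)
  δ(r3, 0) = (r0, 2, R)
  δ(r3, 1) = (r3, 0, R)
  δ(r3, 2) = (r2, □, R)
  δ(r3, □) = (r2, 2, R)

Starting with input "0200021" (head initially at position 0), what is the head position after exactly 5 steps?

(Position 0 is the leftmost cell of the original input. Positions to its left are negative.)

Execution trace (head position shown):
Step 0: [r0]0200021  (head at position 0)
Step 1: move right → 1[r2]200021  (head at position 1)
Step 2: move right → 1□[r0]00021  (head at position 2)
Step 3: move right → 1□1[r2]0021  (head at position 3)
Step 4: move right → 1□10[r1]021  (head at position 4)
Step 5: move left → 1□1[rA]0121  (head at position 3)

After 5 steps, the head is at position 3.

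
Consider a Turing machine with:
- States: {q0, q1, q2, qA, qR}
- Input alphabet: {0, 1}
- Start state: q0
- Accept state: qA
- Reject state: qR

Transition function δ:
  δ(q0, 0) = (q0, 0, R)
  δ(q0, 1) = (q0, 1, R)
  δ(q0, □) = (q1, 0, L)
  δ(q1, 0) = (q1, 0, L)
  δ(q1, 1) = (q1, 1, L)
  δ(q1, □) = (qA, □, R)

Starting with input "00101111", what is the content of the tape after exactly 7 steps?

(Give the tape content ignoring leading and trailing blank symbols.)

Execution trace:
Initial: [q0]00101111
Step 1: δ(q0, 0) = (q0, 0, R) → 0[q0]0101111
Step 2: δ(q0, 0) = (q0, 0, R) → 00[q0]101111
Step 3: δ(q0, 1) = (q0, 1, R) → 001[q0]01111
Step 4: δ(q0, 0) = (q0, 0, R) → 0010[q0]1111
Step 5: δ(q0, 1) = (q0, 1, R) → 00101[q0]111
Step 6: δ(q0, 1) = (q0, 1, R) → 001011[q0]11
Step 7: δ(q0, 1) = (q0, 1, R) → 0010111[q0]1

After 7 steps, the tape (ignoring leading/trailing blanks) is: 00101111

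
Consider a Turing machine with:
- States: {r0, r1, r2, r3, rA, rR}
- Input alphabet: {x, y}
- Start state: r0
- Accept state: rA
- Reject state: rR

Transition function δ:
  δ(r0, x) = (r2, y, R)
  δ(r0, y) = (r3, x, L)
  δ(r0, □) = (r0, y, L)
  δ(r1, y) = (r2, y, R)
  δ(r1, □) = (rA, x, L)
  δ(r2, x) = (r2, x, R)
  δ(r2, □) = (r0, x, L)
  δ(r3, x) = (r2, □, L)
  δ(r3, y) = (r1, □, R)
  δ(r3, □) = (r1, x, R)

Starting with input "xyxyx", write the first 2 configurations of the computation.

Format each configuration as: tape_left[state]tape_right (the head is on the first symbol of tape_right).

Transitions applied:
Step 1: δ(r0, x) = (r2, y, R)

The first 2 configurations are:
[r0]xyxyx ⊢ y[r2]yxyx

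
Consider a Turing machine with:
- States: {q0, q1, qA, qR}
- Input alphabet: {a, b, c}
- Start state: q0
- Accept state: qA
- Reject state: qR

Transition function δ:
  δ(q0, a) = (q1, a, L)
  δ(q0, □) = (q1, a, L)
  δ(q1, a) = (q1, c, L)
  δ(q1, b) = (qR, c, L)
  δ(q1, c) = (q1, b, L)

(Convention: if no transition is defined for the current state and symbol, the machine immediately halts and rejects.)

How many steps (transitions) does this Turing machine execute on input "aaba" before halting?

Execution trace:
Initial: [q0]aaba
Step 1: δ(q0, a) = (q1, a, L) → [q1]□aaba

No transition is defined for δ(q1, □). By convention the machine halts and rejects.

The machine executed 1 step before halting.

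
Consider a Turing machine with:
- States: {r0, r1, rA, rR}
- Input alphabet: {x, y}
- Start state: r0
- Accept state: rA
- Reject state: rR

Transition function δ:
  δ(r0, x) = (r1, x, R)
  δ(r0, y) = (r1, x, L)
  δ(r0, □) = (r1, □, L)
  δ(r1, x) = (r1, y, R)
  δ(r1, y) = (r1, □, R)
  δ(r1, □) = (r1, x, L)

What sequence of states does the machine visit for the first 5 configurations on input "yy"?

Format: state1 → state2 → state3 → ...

Execution trace:
Initial: [r0]yy
Step 1: δ(r0, y) = (r1, x, L) → [r1]□xy
Step 2: δ(r1, □) = (r1, x, L) → [r1]□xxy
Step 3: δ(r1, □) = (r1, x, L) → [r1]□xxxy
Step 4: δ(r1, □) = (r1, x, L) → [r1]□xxxxy

State sequence: r0 → r1 → r1 → r1 → r1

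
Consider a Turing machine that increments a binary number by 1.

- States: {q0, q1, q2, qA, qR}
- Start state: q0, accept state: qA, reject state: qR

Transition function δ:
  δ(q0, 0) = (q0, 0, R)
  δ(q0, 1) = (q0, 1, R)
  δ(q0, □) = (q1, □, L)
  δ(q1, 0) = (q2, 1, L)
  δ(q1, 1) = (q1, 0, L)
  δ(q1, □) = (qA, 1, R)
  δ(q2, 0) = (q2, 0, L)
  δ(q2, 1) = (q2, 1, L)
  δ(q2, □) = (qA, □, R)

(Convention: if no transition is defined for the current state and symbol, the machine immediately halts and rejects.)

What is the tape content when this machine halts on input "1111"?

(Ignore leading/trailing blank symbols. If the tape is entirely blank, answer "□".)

Execution trace:
Initial: [q0]1111
Step 1: δ(q0, 1) = (q0, 1, R) → 1[q0]111
Step 2: δ(q0, 1) = (q0, 1, R) → 11[q0]11
Step 3: δ(q0, 1) = (q0, 1, R) → 111[q0]1
Step 4: δ(q0, 1) = (q0, 1, R) → 1111[q0]□
Step 5: δ(q0, □) = (q1, □, L) → 111[q1]1□
Step 6: δ(q1, 1) = (q1, 0, L) → 11[q1]10□
Step 7: δ(q1, 1) = (q1, 0, L) → 1[q1]100□
Step 8: δ(q1, 1) = (q1, 0, L) → [q1]1000□
Step 9: δ(q1, 1) = (q1, 0, L) → [q1]□0000□
Step 10: δ(q1, □) = (qA, 1, R) → 1[qA]0000□

The machine reaches the accept state qA and halts.

Final tape (ignoring leading/trailing blanks): 10000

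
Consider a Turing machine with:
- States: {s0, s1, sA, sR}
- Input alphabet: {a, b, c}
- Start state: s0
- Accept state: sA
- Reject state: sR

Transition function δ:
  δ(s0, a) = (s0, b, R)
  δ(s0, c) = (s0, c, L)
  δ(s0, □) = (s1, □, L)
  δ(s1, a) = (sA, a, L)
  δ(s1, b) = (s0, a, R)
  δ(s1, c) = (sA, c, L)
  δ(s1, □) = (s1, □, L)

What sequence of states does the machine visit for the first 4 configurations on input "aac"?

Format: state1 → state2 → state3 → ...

Execution trace:
Initial: [s0]aac
Step 1: δ(s0, a) = (s0, b, R) → b[s0]ac
Step 2: δ(s0, a) = (s0, b, R) → bb[s0]c
Step 3: δ(s0, c) = (s0, c, L) → b[s0]bc

No transition is defined for δ(s0, b). By convention the machine halts and rejects.

State sequence: s0 → s0 → s0 → s0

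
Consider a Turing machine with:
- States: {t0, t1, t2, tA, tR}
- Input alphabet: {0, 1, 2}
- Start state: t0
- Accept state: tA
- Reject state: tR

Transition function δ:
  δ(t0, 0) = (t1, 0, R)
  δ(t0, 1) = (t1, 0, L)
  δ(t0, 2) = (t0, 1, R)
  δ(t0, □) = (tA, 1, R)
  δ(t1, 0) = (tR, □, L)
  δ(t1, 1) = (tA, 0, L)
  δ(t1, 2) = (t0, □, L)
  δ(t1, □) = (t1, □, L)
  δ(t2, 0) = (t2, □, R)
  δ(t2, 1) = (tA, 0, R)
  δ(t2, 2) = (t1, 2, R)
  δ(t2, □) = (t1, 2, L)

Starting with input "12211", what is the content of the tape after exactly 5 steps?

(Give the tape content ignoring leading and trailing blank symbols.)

Execution trace:
Initial: [t0]12211
Step 1: δ(t0, 1) = (t1, 0, L) → [t1]□02211
Step 2: δ(t1, □) = (t1, □, L) → [t1]□□02211
Step 3: δ(t1, □) = (t1, □, L) → [t1]□□□02211
Step 4: δ(t1, □) = (t1, □, L) → [t1]□□□□02211
Step 5: δ(t1, □) = (t1, □, L) → [t1]□□□□□02211

After 5 steps, the tape (ignoring leading/trailing blanks) is: 02211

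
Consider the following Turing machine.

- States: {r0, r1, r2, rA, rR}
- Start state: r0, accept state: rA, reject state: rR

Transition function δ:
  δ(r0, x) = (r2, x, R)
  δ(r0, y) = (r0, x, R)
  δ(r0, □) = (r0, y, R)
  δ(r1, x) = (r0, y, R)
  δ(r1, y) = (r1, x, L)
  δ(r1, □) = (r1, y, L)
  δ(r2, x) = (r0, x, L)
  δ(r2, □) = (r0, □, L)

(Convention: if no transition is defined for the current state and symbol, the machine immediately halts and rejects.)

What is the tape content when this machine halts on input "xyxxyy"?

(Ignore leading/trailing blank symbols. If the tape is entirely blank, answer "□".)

Execution trace:
Initial: [r0]xyxxyy
Step 1: δ(r0, x) = (r2, x, R) → x[r2]yxxyy

No transition is defined for δ(r2, y). By convention the machine halts and rejects.

Final tape (ignoring leading/trailing blanks): xyxxyy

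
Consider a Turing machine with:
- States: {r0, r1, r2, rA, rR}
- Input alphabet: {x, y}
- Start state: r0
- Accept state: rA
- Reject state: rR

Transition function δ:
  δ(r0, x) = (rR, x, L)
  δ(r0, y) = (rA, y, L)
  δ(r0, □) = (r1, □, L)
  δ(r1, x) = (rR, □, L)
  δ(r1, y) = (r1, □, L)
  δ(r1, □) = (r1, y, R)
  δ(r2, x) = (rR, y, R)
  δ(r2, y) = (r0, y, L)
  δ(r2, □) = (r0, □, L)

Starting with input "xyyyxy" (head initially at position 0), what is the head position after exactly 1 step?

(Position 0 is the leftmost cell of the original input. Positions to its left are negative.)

Execution trace (head position shown):
Step 0: [r0]xyyyxy  (head at position 0)
Step 1: move left → [rR]□xyyyxy  (head at position -1)

After 1 step, the head is at position -1.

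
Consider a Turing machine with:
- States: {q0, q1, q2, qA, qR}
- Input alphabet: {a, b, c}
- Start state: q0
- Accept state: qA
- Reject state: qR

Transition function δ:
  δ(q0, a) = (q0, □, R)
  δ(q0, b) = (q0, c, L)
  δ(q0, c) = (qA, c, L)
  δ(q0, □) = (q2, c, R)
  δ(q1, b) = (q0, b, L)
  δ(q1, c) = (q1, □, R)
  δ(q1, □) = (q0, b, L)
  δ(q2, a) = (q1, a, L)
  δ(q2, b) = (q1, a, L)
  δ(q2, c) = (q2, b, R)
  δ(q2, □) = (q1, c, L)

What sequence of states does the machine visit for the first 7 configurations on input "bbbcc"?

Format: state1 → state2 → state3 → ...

Execution trace:
Initial: [q0]bbbcc
Step 1: δ(q0, b) = (q0, c, L) → [q0]□cbbcc
Step 2: δ(q0, □) = (q2, c, R) → c[q2]cbbcc
Step 3: δ(q2, c) = (q2, b, R) → cb[q2]bbcc
Step 4: δ(q2, b) = (q1, a, L) → c[q1]babcc
Step 5: δ(q1, b) = (q0, b, L) → [q0]cbabcc
Step 6: δ(q0, c) = (qA, c, L) → [qA]□cbabcc

The machine reaches the accept state qA and halts.

State sequence: q0 → q0 → q2 → q2 → q1 → q0 → qA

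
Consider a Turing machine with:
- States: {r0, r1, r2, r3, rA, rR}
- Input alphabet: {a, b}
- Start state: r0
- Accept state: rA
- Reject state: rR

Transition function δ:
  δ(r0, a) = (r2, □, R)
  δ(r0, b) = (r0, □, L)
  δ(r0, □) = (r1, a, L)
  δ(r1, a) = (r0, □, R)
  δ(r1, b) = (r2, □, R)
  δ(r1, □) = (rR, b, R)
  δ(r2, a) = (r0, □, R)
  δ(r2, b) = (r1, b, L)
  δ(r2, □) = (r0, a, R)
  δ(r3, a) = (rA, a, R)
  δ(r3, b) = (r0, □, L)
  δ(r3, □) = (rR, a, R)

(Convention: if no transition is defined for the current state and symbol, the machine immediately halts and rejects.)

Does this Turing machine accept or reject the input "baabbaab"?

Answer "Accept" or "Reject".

Execution trace:
Initial: [r0]baabbaab
Step 1: δ(r0, b) = (r0, □, L) → [r0]□□aabbaab
Step 2: δ(r0, □) = (r1, a, L) → [r1]□a□aabbaab
Step 3: δ(r1, □) = (rR, b, R) → b[rR]a□aabbaab

The machine reaches the reject state rR and halts.

Answer: Reject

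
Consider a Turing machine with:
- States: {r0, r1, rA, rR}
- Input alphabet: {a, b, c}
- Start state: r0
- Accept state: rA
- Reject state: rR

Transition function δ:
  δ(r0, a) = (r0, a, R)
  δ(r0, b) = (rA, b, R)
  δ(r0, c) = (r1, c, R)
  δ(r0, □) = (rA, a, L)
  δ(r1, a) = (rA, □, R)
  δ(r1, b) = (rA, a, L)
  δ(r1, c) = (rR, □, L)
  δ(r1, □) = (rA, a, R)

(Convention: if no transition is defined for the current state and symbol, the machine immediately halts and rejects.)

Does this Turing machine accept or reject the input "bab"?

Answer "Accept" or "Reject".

Execution trace:
Initial: [r0]bab
Step 1: δ(r0, b) = (rA, b, R) → b[rA]ab

The machine reaches the accept state rA and halts.

Answer: Accept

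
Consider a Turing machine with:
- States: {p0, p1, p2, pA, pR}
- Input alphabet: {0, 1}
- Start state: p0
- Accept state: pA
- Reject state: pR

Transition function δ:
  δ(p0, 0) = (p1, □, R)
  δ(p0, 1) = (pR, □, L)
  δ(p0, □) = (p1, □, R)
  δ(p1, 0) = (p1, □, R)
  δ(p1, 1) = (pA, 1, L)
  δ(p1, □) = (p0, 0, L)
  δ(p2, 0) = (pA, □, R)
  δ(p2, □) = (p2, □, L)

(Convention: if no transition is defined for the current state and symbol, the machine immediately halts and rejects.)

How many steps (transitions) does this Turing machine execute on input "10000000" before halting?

Execution trace:
Initial: [p0]10000000
Step 1: δ(p0, 1) = (pR, □, L) → [pR]□□0000000

The machine reaches the reject state pR and halts.

The machine executed 1 step before halting.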